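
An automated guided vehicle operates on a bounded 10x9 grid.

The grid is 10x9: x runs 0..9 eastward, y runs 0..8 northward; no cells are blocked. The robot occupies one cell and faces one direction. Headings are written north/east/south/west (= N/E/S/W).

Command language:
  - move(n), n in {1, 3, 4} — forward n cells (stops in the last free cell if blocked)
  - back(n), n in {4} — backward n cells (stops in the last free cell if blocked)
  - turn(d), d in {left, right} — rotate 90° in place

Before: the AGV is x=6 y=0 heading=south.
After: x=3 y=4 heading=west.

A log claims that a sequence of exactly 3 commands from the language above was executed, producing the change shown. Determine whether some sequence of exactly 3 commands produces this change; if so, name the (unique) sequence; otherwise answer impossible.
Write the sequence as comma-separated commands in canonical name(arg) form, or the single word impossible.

key: position moved to (3,4) AND the heading swung to W — translation plus rotation needed
t0: x=6 y=0 heading=south
[1] after back(4): x=6 y=4 heading=south
[2] after turn(right): x=6 y=4 heading=west
[3] after move(3): x=3 y=4 heading=west
all 216 alternatives checked — unique.

back(4), turn(right), move(3)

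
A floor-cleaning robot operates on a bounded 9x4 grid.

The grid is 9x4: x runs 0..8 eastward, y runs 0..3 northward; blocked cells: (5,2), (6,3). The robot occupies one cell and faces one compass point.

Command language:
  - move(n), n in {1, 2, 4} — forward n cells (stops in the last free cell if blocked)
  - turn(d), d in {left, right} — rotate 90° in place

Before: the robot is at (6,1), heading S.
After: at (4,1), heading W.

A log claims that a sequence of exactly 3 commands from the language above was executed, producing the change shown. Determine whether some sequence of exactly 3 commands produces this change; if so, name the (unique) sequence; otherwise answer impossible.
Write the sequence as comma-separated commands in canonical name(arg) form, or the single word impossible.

turn(right), move(1), move(1)

key: order matters: swapping turn(right) and move(1) lands elsewhere
begin: at (6,1), heading S
1. turn(right) → at (6,1), heading W
2. move(1) → at (5,1), heading W
3. move(1) → at (4,1), heading W
uniquely the one of 125 3-step routes that fits.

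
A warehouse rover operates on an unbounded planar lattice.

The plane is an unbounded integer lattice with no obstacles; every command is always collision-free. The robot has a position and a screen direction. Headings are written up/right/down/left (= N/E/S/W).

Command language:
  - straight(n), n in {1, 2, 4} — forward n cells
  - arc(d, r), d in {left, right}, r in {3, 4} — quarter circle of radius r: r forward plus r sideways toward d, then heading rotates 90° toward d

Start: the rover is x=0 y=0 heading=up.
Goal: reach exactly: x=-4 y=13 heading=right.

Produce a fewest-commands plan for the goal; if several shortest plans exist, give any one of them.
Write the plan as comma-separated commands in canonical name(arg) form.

arc(left, 4), arc(right, 4), straight(1), arc(right, 4)

initial: x=0 y=0 heading=up
1. arc(left, 4) → x=-4 y=4 heading=left
2. arc(right, 4) → x=-8 y=8 heading=up
3. straight(1) → x=-8 y=9 heading=up
4. arc(right, 4) → x=-4 y=13 heading=right
no 3-step plan works, so 4 is optimal.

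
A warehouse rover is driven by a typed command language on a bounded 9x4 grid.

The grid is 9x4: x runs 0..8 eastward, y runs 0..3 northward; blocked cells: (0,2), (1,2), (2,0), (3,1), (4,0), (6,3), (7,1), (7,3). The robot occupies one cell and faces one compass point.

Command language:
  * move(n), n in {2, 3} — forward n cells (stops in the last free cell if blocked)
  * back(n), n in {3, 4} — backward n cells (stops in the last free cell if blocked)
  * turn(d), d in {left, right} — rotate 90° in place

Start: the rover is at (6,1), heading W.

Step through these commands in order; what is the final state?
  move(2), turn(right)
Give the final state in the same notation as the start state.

t0: at (6,1), heading W
1. move(2) → at (4,1), heading W
2. turn(right) → at (4,1), heading N

at (4,1), heading N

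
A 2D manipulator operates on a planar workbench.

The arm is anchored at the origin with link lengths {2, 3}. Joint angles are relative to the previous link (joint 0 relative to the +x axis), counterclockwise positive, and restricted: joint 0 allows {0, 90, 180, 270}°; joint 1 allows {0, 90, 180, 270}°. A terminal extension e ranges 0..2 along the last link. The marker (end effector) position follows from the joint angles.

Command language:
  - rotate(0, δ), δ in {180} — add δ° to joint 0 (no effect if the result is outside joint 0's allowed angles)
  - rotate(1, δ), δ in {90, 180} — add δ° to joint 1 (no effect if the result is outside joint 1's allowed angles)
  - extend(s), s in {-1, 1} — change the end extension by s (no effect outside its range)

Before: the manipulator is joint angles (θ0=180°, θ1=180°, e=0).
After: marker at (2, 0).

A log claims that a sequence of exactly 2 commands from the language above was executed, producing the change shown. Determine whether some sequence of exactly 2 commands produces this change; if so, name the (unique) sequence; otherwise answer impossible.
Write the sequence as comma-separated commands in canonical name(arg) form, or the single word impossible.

key: running extend(1) before extend(-1) would end elsewhere — order is forced
t0: joint angles (θ0=180°, θ1=180°, e=0)
1. extend(-1) → joint angles (θ0=180°, θ1=180°, e=0)
2. extend(1) → joint angles (θ0=180°, θ1=180°, e=1)
no rival 2-sequence matches.

extend(-1), extend(1)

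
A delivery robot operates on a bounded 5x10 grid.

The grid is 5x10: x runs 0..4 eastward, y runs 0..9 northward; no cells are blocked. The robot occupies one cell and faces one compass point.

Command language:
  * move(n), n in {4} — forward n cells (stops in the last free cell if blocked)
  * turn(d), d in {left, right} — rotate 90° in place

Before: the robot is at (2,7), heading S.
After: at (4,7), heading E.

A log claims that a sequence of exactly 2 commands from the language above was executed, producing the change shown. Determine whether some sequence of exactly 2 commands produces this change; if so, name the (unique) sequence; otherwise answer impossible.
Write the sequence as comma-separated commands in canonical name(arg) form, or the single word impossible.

key: running move(4) before turn(left) would end elsewhere — order is forced
begin: at (2,7), heading S
t=1 turn(left) ⇒ at (2,7), heading E
t=2 move(4) ⇒ at (4,7), heading E
no rival 2-sequence matches.

turn(left), move(4)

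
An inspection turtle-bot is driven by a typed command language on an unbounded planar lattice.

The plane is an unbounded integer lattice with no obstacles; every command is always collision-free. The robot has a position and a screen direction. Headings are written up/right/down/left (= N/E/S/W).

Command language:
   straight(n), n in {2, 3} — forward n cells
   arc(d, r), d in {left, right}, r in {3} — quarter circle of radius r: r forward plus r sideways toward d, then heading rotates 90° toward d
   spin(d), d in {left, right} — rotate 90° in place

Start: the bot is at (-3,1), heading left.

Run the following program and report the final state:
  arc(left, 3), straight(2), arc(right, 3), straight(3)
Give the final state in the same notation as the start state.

start: at (-3,1), heading left
step 1 (arc(left, 3)): at (-6,-2), heading down
step 2 (straight(2)): at (-6,-4), heading down
step 3 (arc(right, 3)): at (-9,-7), heading left
step 4 (straight(3)): at (-12,-7), heading left

at (-12,-7), heading left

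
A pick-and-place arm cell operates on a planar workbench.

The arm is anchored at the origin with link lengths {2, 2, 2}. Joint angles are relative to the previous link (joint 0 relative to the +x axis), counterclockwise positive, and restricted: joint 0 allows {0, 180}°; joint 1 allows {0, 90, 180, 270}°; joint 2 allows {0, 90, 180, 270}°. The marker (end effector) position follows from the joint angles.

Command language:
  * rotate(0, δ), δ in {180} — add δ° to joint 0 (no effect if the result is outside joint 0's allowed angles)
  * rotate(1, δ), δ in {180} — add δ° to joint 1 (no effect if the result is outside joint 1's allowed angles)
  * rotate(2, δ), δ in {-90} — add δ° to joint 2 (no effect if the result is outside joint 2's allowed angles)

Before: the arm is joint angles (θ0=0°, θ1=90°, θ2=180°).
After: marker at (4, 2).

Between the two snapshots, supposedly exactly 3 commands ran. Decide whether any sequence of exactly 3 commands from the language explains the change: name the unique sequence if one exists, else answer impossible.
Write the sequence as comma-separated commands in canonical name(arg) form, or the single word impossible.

rotate(2, -90), rotate(2, -90), rotate(2, -90)

initial: joint angles (θ0=0°, θ1=90°, θ2=180°)
step 1 (rotate(2, -90)): joint angles (θ0=0°, θ1=90°, θ2=90°)
step 2 (rotate(2, -90)): joint angles (θ0=0°, θ1=90°, θ2=0°)
step 3 (rotate(2, -90)): joint angles (θ0=0°, θ1=90°, θ2=270°)
no other 3-command option fits: unique.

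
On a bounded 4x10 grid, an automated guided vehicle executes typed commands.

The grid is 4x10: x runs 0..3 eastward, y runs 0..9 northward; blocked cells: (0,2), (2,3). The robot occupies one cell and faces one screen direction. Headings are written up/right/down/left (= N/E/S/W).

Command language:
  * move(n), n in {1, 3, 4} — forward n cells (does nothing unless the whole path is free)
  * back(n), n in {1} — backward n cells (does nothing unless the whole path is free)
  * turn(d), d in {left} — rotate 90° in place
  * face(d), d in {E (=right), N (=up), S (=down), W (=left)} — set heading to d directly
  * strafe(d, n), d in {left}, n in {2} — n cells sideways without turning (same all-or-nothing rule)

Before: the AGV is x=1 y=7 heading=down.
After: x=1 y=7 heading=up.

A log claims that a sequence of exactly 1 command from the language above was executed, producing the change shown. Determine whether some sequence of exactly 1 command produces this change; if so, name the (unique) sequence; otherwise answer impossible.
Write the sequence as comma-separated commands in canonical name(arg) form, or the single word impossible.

key: parked at (1,7) the whole time — nothing moves the robot
initial: x=1 y=7 heading=down
t=1 face(N) ⇒ x=1 y=7 heading=up
all 10 alternatives checked — unique.

face(N)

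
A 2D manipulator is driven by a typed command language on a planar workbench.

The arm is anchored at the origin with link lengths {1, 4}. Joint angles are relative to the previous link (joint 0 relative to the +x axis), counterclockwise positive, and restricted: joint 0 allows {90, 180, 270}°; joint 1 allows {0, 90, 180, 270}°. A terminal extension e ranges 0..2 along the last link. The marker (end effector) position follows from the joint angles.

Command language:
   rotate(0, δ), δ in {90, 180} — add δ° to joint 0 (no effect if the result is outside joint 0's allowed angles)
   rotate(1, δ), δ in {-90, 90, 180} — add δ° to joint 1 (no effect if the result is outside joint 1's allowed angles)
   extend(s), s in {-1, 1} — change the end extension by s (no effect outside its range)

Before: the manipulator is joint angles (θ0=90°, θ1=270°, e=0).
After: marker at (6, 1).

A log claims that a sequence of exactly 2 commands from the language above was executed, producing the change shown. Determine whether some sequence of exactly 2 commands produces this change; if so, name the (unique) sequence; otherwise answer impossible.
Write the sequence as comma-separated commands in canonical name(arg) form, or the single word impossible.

extend(1), extend(1)

t0: joint angles (θ0=90°, θ1=270°, e=0)
t=1 extend(1) ⇒ joint angles (θ0=90°, θ1=270°, e=1)
t=2 extend(1) ⇒ joint angles (θ0=90°, θ1=270°, e=2)
all 49 alternatives checked — unique.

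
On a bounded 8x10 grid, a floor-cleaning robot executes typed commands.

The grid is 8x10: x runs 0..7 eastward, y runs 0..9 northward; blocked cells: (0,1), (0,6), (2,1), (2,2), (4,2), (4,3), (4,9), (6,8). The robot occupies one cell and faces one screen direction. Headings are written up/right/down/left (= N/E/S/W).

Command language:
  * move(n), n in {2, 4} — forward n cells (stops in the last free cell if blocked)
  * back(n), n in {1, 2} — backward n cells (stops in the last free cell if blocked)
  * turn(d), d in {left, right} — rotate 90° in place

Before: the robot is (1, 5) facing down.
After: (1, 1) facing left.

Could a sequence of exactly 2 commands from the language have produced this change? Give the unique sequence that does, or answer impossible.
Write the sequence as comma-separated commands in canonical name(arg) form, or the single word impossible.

key: position moved to (1,1) AND the heading swung to W — translation plus rotation needed
begin: (1, 5) facing down
step 1 (move(4)): (1, 1) facing down
step 2 (turn(right)): (1, 1) facing left
no other 2-command option fits: unique.

move(4), turn(right)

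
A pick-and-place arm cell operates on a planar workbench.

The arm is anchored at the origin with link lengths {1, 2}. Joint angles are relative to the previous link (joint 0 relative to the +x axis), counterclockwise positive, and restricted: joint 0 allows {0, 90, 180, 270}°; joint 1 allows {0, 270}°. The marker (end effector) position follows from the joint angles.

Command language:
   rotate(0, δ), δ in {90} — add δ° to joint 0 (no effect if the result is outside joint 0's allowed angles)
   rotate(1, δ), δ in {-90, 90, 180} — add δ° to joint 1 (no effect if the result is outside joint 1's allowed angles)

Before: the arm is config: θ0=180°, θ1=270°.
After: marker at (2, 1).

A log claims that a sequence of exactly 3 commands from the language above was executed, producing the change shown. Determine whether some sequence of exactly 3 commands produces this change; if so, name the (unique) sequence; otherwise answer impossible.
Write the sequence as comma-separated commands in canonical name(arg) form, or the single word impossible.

t0: config: θ0=180°, θ1=270°
step 1 (rotate(0, 90)): config: θ0=270°, θ1=270°
step 2 (rotate(0, 90)): config: θ0=0°, θ1=270°
step 3 (rotate(0, 90)): config: θ0=90°, θ1=270°
no rival 3-sequence matches.

rotate(0, 90), rotate(0, 90), rotate(0, 90)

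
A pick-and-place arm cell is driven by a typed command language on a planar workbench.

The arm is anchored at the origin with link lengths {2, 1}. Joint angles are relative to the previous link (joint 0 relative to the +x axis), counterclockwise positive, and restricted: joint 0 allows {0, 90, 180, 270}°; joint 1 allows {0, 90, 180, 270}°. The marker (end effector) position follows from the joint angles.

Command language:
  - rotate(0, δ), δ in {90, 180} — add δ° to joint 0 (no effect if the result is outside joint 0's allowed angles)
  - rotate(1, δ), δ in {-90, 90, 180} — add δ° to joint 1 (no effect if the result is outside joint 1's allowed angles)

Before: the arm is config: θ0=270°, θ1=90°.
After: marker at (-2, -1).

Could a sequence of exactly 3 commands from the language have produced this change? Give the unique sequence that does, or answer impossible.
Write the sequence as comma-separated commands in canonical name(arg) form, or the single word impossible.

initial: config: θ0=270°, θ1=90°
1. rotate(0, 90) → config: θ0=0°, θ1=90°
2. rotate(0, 90) → config: θ0=90°, θ1=90°
3. rotate(0, 90) → config: θ0=180°, θ1=90°
no other 3-command option fits: unique.

rotate(0, 90), rotate(0, 90), rotate(0, 90)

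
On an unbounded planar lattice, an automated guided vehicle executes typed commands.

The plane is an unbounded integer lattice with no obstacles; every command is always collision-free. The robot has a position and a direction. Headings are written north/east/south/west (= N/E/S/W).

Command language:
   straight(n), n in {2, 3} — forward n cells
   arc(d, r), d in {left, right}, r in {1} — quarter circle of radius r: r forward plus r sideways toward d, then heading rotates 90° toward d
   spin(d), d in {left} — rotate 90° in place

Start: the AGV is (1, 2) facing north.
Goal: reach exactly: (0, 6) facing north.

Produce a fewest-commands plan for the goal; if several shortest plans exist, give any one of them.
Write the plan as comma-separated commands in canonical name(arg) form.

spin(left), arc(right, 1), straight(3)

begin: (1, 2) facing north
[1] after spin(left): (1, 2) facing west
[2] after arc(right, 1): (0, 3) facing north
[3] after straight(3): (0, 6) facing north
shorter routes all fall short; 3 is best.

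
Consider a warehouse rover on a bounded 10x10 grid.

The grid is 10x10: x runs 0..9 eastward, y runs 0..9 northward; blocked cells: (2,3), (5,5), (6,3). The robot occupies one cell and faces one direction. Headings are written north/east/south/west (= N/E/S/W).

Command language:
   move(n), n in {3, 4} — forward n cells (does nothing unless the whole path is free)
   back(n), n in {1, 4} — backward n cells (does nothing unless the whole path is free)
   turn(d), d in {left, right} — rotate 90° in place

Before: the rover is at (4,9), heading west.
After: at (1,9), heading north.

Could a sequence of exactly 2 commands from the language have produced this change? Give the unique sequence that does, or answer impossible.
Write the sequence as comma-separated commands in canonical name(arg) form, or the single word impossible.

key: order matters: swapping move(3) and turn(right) lands elsewhere
begin: at (4,9), heading west
step 1 (move(3)): at (1,9), heading west
step 2 (turn(right)): at (1,9), heading north
uniquely the one of 36 2-step routes that fits.

move(3), turn(right)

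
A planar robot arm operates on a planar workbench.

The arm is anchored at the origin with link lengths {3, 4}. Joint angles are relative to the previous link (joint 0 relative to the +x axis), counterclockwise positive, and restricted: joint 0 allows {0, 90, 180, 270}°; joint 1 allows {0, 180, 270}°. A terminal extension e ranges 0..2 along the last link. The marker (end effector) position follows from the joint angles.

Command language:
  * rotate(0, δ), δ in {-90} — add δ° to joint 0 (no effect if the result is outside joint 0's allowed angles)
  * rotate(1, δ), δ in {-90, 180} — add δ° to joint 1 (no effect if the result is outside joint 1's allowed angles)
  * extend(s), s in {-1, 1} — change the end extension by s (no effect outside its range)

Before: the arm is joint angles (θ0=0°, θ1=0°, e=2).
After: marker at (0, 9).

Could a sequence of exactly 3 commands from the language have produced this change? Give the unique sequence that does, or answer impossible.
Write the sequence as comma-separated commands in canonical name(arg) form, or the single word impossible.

rotate(0, -90), rotate(0, -90), rotate(0, -90)

t0: joint angles (θ0=0°, θ1=0°, e=2)
1. rotate(0, -90) → joint angles (θ0=270°, θ1=0°, e=2)
2. rotate(0, -90) → joint angles (θ0=180°, θ1=0°, e=2)
3. rotate(0, -90) → joint angles (θ0=90°, θ1=0°, e=2)
uniquely the one of 125 3-step routes that fits.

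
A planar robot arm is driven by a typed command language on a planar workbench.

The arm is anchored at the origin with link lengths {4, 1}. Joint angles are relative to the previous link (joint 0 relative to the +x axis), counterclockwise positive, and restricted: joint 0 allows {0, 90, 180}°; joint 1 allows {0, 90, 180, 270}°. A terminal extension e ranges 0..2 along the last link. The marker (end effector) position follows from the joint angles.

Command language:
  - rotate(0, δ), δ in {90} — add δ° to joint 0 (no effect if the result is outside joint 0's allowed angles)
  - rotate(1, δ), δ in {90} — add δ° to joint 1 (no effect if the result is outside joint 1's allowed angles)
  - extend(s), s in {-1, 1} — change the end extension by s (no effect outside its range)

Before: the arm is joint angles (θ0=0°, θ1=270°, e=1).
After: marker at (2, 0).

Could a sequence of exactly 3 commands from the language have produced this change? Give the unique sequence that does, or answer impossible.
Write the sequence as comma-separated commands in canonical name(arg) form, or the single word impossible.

from: joint angles (θ0=0°, θ1=270°, e=1)
step 1 (rotate(1, 90)): joint angles (θ0=0°, θ1=0°, e=1)
step 2 (rotate(1, 90)): joint angles (θ0=0°, θ1=90°, e=1)
step 3 (rotate(1, 90)): joint angles (θ0=0°, θ1=180°, e=1)
all 64 alternatives checked — unique.

rotate(1, 90), rotate(1, 90), rotate(1, 90)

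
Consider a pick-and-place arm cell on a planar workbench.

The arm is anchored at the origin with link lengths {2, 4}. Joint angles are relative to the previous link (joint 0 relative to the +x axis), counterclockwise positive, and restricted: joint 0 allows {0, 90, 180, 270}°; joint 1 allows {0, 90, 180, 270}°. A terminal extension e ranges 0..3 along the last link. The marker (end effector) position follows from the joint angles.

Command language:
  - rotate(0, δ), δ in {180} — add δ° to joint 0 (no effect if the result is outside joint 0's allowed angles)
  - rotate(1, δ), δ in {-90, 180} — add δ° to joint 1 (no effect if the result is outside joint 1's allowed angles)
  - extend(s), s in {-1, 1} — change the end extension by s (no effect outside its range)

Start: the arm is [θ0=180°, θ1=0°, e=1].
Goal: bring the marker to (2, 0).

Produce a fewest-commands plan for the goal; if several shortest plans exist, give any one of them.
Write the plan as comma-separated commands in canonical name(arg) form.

extend(-1), rotate(1, 180)

start: [θ0=180°, θ1=0°, e=1]
t=1 extend(-1) ⇒ [θ0=180°, θ1=0°, e=0]
t=2 rotate(1, 180) ⇒ [θ0=180°, θ1=180°, e=0]
nothing shorter than 2 reaches the goal.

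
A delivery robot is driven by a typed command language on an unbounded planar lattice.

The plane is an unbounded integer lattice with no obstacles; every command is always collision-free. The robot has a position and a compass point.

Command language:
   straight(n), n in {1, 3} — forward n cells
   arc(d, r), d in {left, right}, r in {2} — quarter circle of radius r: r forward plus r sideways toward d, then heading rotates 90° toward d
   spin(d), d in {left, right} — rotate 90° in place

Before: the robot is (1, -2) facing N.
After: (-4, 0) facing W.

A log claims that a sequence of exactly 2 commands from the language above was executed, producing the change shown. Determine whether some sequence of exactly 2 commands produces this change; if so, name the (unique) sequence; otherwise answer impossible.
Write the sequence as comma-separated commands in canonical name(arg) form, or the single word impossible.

arc(left, 2), straight(3)

key: running straight(3) before arc(left, 2) would end elsewhere — order is forced
start: (1, -2) facing N
1. arc(left, 2) → (-1, 0) facing W
2. straight(3) → (-4, 0) facing W
uniquely the one of 36 2-step routes that fits.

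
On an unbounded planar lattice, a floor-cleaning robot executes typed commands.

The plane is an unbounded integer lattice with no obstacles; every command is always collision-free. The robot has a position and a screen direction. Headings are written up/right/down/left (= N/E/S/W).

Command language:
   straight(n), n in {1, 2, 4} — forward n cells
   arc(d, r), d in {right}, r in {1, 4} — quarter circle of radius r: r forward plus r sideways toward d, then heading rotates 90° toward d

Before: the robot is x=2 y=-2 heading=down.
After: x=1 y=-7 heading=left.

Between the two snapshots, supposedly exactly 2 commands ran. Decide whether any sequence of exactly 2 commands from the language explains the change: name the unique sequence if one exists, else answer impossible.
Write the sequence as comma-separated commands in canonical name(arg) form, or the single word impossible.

straight(4), arc(right, 1)

key: running arc(right, 1) before straight(4) would end elsewhere — order is forced
begin: x=2 y=-2 heading=down
t=1 straight(4) ⇒ x=2 y=-6 heading=down
t=2 arc(right, 1) ⇒ x=1 y=-7 heading=left
all 25 alternatives checked — unique.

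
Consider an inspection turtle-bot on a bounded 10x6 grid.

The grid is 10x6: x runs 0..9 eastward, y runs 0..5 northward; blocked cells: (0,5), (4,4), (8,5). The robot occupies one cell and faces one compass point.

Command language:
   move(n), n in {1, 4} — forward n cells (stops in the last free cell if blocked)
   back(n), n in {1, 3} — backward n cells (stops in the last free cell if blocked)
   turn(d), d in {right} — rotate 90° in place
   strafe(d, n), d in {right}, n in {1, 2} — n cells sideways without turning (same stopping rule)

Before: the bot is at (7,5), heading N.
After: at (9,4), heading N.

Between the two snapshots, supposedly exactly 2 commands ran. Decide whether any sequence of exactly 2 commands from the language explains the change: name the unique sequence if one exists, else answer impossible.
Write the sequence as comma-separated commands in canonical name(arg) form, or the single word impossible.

back(1), strafe(right, 2)

key: running strafe(right, 2) before back(1) would end elsewhere — order is forced
t0: at (7,5), heading N
step 1 (back(1)): at (7,4), heading N
step 2 (strafe(right, 2)): at (9,4), heading N
no other 2-command option fits: unique.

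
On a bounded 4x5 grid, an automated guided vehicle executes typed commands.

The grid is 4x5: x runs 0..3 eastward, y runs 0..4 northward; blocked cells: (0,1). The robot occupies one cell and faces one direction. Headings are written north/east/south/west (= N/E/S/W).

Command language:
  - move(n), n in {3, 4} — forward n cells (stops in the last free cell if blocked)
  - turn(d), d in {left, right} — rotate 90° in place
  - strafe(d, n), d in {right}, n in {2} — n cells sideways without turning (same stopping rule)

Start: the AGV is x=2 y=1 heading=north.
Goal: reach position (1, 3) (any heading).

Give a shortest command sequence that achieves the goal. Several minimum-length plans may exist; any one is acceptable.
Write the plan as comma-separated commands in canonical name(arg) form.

from: x=2 y=1 heading=north
[1] after turn(left): x=2 y=1 heading=west
[2] after move(4): x=1 y=1 heading=west
[3] after strafe(right, 2): x=1 y=3 heading=west
nothing shorter than 3 reaches the goal.

turn(left), move(4), strafe(right, 2)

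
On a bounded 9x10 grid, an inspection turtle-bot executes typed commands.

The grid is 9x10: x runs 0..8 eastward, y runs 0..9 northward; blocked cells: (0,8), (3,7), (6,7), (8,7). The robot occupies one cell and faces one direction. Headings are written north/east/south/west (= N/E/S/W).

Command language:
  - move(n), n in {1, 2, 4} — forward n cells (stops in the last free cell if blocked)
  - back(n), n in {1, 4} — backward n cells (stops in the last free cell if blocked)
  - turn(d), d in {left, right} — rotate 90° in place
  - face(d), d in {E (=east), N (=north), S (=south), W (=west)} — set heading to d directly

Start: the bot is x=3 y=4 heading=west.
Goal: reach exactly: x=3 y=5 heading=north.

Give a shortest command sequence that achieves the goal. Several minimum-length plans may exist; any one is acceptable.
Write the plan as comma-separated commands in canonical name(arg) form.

initial: x=3 y=4 heading=west
1. face(N) → x=3 y=4 heading=north
2. move(1) → x=3 y=5 heading=north
minimal: 2 command(s), checked below 2.

face(N), move(1)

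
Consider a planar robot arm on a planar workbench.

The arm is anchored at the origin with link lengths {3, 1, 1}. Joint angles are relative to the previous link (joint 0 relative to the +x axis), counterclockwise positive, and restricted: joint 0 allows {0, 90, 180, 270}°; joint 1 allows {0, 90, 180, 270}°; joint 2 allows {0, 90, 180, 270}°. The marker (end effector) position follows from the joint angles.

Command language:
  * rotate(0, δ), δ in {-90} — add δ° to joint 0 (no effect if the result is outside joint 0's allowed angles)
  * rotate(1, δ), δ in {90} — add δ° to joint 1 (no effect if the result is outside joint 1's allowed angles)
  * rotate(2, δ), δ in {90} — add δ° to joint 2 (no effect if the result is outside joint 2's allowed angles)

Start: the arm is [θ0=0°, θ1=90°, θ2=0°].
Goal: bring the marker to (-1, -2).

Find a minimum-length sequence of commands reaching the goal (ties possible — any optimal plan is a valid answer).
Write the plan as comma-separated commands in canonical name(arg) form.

rotate(0, -90), rotate(1, 90), rotate(2, 90)

start: [θ0=0°, θ1=90°, θ2=0°]
1. rotate(0, -90) → [θ0=270°, θ1=90°, θ2=0°]
2. rotate(1, 90) → [θ0=270°, θ1=180°, θ2=0°]
3. rotate(2, 90) → [θ0=270°, θ1=180°, θ2=90°]
shorter routes all fall short; 3 is best.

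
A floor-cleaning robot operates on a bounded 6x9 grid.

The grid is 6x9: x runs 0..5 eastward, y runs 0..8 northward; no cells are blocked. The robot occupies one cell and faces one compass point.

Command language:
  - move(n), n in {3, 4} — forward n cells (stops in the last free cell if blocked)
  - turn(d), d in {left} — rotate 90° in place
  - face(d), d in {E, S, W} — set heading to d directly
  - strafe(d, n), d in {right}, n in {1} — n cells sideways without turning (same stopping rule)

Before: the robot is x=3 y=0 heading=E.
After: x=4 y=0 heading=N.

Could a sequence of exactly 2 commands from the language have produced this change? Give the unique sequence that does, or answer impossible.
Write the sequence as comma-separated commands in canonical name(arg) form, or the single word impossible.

key: order matters: swapping turn(left) and strafe(right, 1) lands elsewhere
start: x=3 y=0 heading=E
t=1 turn(left) ⇒ x=3 y=0 heading=N
t=2 strafe(right, 1) ⇒ x=4 y=0 heading=N
no other 2-command option fits: unique.

turn(left), strafe(right, 1)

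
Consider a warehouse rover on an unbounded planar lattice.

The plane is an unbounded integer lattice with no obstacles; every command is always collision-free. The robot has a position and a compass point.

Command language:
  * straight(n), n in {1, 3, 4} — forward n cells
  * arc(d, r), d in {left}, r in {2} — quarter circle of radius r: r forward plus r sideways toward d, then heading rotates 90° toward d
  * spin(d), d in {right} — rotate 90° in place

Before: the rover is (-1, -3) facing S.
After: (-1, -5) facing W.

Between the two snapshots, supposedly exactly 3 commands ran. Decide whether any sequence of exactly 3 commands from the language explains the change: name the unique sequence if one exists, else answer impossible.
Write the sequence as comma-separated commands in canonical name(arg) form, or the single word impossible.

key: running spin(right) before straight(1) would end elsewhere — order is forced
start: (-1, -3) facing S
t=1 straight(1) ⇒ (-1, -4) facing S
t=2 straight(1) ⇒ (-1, -5) facing S
t=3 spin(right) ⇒ (-1, -5) facing W
uniquely the one of 125 3-step routes that fits.

straight(1), straight(1), spin(right)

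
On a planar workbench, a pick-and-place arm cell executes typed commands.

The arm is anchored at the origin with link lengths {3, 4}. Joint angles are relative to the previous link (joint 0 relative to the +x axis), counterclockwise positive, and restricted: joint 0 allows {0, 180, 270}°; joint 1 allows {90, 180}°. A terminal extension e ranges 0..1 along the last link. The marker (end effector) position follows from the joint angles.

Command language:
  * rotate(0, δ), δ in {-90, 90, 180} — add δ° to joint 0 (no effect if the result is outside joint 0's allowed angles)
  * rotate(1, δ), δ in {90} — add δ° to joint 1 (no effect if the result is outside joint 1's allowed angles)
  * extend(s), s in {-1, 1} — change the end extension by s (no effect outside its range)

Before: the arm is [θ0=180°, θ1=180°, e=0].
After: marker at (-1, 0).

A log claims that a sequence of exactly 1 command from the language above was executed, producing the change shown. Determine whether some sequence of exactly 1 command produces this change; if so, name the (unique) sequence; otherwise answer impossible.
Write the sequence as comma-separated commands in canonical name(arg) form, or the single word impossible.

rotate(0, 180)

begin: [θ0=180°, θ1=180°, e=0]
1. rotate(0, 180) → [θ0=0°, θ1=180°, e=0]
no other 1-command option fits: unique.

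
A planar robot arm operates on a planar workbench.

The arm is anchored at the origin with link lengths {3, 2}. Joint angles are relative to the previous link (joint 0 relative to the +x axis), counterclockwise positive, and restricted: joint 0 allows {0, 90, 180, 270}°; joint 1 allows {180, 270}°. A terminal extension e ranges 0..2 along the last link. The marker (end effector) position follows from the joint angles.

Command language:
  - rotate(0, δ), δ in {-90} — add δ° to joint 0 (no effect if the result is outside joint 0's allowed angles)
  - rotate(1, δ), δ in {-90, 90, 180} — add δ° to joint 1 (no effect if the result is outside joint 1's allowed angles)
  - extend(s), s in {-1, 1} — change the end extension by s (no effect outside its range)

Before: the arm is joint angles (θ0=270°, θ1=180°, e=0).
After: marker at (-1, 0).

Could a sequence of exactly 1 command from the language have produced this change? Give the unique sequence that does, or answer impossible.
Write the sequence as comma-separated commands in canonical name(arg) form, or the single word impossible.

start: joint angles (θ0=270°, θ1=180°, e=0)
t=1 rotate(0, -90) ⇒ joint angles (θ0=180°, θ1=180°, e=0)
uniquely the one of 6 1-step routes that fits.

rotate(0, -90)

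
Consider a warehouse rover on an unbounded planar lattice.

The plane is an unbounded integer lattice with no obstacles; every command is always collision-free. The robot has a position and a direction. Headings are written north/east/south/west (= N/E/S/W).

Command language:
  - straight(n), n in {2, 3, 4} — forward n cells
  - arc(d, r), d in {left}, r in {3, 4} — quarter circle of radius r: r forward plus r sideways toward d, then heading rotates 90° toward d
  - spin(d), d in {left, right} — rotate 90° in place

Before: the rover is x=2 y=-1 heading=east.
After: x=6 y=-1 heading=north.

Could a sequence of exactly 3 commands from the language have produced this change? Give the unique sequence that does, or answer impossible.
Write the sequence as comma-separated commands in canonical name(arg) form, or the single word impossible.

straight(2), straight(2), spin(left)

key: position moved to (6,-1) AND the heading swung to N — translation plus rotation needed
from: x=2 y=-1 heading=east
[1] after straight(2): x=4 y=-1 heading=east
[2] after straight(2): x=6 y=-1 heading=east
[3] after spin(left): x=6 y=-1 heading=north
all 343 alternatives checked — unique.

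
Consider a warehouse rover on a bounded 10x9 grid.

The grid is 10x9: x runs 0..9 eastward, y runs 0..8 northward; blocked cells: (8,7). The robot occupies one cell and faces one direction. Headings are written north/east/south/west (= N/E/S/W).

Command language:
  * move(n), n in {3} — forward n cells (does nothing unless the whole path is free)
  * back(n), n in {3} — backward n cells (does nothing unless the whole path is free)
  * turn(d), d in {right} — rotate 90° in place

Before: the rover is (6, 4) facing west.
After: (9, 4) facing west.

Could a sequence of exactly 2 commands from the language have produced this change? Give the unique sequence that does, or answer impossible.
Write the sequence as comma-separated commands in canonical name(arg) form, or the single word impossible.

back(3), back(3)

key: the second back(3) would leave the grid, so it does nothing
from: (6, 4) facing west
[1] after back(3): (9, 4) facing west
[2] after back(3): (9, 4) facing west
no other 2-command option fits: unique.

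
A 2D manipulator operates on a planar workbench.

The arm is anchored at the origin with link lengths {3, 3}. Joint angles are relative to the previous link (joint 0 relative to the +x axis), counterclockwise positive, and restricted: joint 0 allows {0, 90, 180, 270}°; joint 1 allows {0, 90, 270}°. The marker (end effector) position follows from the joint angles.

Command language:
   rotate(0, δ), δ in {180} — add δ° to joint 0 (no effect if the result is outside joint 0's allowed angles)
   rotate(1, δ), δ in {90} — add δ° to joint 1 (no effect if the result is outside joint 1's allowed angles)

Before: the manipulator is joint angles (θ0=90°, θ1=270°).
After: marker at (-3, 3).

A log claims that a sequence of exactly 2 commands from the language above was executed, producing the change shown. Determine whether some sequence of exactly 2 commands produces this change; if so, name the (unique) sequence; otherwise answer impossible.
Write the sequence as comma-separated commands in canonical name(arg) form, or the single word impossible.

from: joint angles (θ0=90°, θ1=270°)
[1] after rotate(1, 90): joint angles (θ0=90°, θ1=0°)
[2] after rotate(1, 90): joint angles (θ0=90°, θ1=90°)
all 4 alternatives checked — unique.

rotate(1, 90), rotate(1, 90)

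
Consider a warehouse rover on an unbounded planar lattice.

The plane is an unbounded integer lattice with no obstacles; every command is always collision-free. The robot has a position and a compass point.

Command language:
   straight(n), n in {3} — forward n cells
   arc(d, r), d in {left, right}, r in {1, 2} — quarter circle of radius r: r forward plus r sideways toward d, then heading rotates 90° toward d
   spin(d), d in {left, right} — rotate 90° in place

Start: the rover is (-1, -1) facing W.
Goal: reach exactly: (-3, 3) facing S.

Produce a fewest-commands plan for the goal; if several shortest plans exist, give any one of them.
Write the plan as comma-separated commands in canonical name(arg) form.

t0: (-1, -1) facing W
[1] after arc(right, 2): (-3, 1) facing N
[2] after arc(left, 2): (-5, 3) facing W
[3] after arc(right, 1): (-6, 4) facing N
[4] after arc(right, 1): (-5, 5) facing E
[5] after arc(right, 2): (-3, 3) facing S
nothing shorter than 5 reaches the goal.

arc(right, 2), arc(left, 2), arc(right, 1), arc(right, 1), arc(right, 2)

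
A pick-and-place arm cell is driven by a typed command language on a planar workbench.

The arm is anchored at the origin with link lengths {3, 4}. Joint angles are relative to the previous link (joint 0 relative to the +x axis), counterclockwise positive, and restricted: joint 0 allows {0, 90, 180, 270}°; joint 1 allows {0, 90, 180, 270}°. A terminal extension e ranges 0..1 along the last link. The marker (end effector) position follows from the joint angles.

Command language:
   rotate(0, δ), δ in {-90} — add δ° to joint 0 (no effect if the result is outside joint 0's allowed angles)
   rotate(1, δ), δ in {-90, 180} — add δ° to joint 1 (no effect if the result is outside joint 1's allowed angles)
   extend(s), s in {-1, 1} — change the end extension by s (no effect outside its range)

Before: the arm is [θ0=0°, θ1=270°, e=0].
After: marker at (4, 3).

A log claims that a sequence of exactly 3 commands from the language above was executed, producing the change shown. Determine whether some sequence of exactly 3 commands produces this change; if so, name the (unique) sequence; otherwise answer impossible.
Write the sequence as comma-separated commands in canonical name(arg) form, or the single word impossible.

rotate(0, -90), rotate(0, -90), rotate(0, -90)

initial: [θ0=0°, θ1=270°, e=0]
step 1 (rotate(0, -90)): [θ0=270°, θ1=270°, e=0]
step 2 (rotate(0, -90)): [θ0=180°, θ1=270°, e=0]
step 3 (rotate(0, -90)): [θ0=90°, θ1=270°, e=0]
no other 3-command option fits: unique.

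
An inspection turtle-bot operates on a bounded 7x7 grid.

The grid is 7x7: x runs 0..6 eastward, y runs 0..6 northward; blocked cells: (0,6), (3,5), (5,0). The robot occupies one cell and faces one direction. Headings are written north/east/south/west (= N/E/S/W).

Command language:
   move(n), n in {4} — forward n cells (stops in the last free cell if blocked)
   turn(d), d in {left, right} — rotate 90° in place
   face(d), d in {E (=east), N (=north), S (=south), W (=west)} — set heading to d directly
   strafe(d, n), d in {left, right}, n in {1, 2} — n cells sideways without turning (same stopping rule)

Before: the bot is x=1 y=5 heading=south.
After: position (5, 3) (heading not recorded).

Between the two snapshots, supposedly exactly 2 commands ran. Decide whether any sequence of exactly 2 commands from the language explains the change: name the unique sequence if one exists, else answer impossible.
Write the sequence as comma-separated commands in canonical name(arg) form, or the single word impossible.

impossible

all 121 sequences checked — none match.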